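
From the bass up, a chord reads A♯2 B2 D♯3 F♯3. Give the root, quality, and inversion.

Reducing to letter names: A#, B, D#, F#. These stack in thirds as B–D#–F#–A# — a B major seventh chord.
With the seventh (A#) in the bass, the chord is in third inversion (figured bass 4/2).

B major seventh, third inversion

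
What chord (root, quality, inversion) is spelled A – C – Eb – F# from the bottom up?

F# diminished seventh, first inversion

The pitch classes A, C, Eb, F# arrange in thirds as F#–A–C–Eb: an F# diminished seventh chord.
With the third (A) in the bass, the chord is in first inversion (figured bass 6/5).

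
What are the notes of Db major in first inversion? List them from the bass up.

Db major is Db–F–Ab. First inversion puts the third (F) in the bass, with the remaining tones above: F, Ab, Db.

F, Ab, Db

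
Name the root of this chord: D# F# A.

D#

Reordering D#, F#, A into stacked thirds gives D#–F#–A; the bottom of that stack, D#, is the root.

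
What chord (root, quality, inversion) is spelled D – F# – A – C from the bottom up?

Reducing to letter names: D, F#, A, C. These stack in thirds as D–F#–A–C — a D dominant seventh chord.
With the root (D) in the bass, the chord is in root position (figured bass 7).

D dominant seventh, root position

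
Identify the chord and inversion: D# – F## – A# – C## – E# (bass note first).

D# major ninth, root position

The pitch classes D#, F##, A#, C##, E# arrange in thirds as D#–F##–A#–C##–E#: a D# major ninth chord.
The lowest note is D#, the root of the chord, so this is root position.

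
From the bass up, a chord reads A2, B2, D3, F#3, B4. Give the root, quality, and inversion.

The distinct note names are A, B, D, F#. Stacked in thirds they read B–D–F#–A, which is a minor seventh chord on B.
A is the seventh of B minor seventh; seventh in the bass means third inversion (figured bass 4/2).

B minor seventh, third inversion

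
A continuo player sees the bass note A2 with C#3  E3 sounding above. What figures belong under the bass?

The notes A, C#, E stack in thirds as A–C#–E — an A major triad. The bass A is the root, so this is root position: figured 5/3.

5/3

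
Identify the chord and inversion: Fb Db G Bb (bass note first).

Reducing to letter names: Fb, Db, G, Bb. These stack in thirds as G–Bb–Db–Fb — a G diminished seventh chord.
The lowest note is Fb, the seventh of the chord, so this is third inversion (figured bass 4/2).

G diminished seventh, third inversion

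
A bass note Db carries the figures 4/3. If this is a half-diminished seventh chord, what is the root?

G

The figures 4/3 mean the fifth of the chord is in the bass. If Db is the fifth of a half-diminished seventh chord, the root is G (chord tones G–Bb–Db–F).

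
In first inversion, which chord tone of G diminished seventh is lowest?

The third of G diminished seventh (G–Bb–Db–Fb) is Bb; that is the bass in first inversion.

Bb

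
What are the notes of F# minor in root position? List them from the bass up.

F# minor is F#–A–C#. Root position puts the root (F#) in the bass, with the remaining tones above: F#, A, C#.

F#, A, C#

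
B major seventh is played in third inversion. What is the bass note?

A#

In third inversion the seventh is lowest. For B major seventh (B–D#–F#–A#) that is A#.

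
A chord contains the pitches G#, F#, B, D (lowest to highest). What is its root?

The distinct letter names are G#, F#, B, D. Arranged as a stack of thirds they read G#–B–D–F#, so G# is the root (a G# half-diminished seventh chord).

G#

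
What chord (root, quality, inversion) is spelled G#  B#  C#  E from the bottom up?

C# minor-major seventh, second inversion

Reducing to letter names: G#, B#, C#, E. These stack in thirds as C#–E–G#–B# — a C# minor-major seventh chord.
G# is the fifth of C# minor-major seventh; fifth in the bass means second inversion (figured bass 4/3).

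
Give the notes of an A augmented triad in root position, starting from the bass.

A, C#, E#

The chord tones are A–C#–E#. With the root (A) lowest for root position: A, C#, E#.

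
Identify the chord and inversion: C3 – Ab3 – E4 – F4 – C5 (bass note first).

F minor-major seventh, second inversion

Reducing to letter names: C, Ab, E, F. These stack in thirds as F–Ab–C–E — an F minor-major seventh chord.
With the fifth (C) in the bass, the chord is in second inversion (figured bass 4/3).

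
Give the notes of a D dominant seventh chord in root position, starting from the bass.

D, F#, A, C

Spelling D dominant seventh: D–F#–A–C. In root position the root is bass, giving D, F#, A, C from the bottom.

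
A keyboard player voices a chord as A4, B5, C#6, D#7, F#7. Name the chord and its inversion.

The pitch classes A, B, C#, D#, F# arrange in thirds as B–D#–F#–A–C#: a B dominant ninth chord.
A is the seventh of B dominant ninth; seventh in the bass means third inversion.

B dominant ninth, third inversion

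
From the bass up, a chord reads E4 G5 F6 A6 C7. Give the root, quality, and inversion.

Reducing to letter names: E, G, F, A, C. These stack in thirds as F–A–C–E–G — an F major ninth chord.
E is the seventh of F major ninth; seventh in the bass means third inversion.

F major ninth, third inversion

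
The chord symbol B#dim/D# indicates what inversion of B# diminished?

first inversion

B#dim/D# means B# diminished with D# in the bass. D# is the third of B# diminished (B#–D#–F#), so this is first inversion.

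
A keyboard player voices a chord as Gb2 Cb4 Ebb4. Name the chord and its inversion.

Cb minor, second inversion

The distinct note names are Gb, Cb, Ebb. Stacked in thirds they read Cb–Ebb–Gb, which is a minor triad on Cb.
Gb is the fifth of Cb minor; fifth in the bass means second inversion (figured bass 6/4).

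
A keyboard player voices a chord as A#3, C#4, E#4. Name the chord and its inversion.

A# minor, root position

The distinct note names are A#, C#, E#. Stacked in thirds they read A#–C#–E#, which is a minor triad on A#.
A# is the root of A# minor; root in the bass means root position (figured bass 5/3).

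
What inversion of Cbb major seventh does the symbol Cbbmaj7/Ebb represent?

first inversion

Cbbmaj7/Ebb means Cbb major seventh with Ebb in the bass. Ebb is the third of Cbb major seventh (Cbb–Ebb–Gbb–Bbb), so this is first inversion.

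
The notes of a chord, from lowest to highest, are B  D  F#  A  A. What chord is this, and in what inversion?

B minor seventh, root position

The pitch classes B, D, F#, A arrange in thirds as B–D–F#–A: a B minor seventh chord.
With the root (B) in the bass, the chord is in root position (figured bass 7).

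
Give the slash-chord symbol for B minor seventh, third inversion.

Third inversion of B minor seventh has the seventh (A) in the bass. As a slash chord: Bm7/A.

Bm7/A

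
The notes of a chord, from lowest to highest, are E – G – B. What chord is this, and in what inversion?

E minor, root position

The distinct note names are E, G, B. Stacked in thirds they read E–G–B, which is a minor triad on E.
With the root (E) in the bass, the chord is in root position (figured bass 5/3).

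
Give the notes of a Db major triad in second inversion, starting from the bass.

Ab, Db, F

The chord tones are Db–F–Ab. With the fifth (Ab) lowest for second inversion: Ab, Db, F.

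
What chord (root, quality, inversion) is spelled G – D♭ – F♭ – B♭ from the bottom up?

G diminished seventh, root position

The distinct note names are G, Db, Fb, Bb. Stacked in thirds they read G–Bb–Db–Fb, which is a diminished seventh chord on G.
The lowest note is G, the root of the chord, so this is root position (figured bass 7).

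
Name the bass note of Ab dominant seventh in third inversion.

In third inversion the seventh is lowest. For Ab dominant seventh (Ab–C–Eb–Gb) that is Gb.

Gb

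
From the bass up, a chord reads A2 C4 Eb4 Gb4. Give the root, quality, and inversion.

The pitch classes A, C, Eb, Gb arrange in thirds as A–C–Eb–Gb: an A diminished seventh chord.
With the root (A) in the bass, the chord is in root position (figured bass 7).

A diminished seventh, root position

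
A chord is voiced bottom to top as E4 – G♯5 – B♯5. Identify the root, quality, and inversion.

Reducing to letter names: E, G#, B#. These stack in thirds as E–G#–B# — an E augmented triad.
E is the root of E augmented; root in the bass means root position (figured bass 5/3).

E augmented, root position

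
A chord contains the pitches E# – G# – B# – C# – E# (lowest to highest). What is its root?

C#

The distinct letter names are E#, G#, B#, C#. Arranged as a stack of thirds they read C#–E#–G#–B#, so C# is the root (a C# major seventh chord).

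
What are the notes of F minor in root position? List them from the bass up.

F minor is F–Ab–C. Root position puts the root (F) in the bass, with the remaining tones above: F, Ab, C.

F, Ab, C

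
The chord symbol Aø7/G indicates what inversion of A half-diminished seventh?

Aø7/G means A half-diminished seventh with G in the bass. G is the seventh of A half-diminished seventh (A–C–Eb–G), so this is third inversion.

third inversion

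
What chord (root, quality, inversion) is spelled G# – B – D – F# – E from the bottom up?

Reducing to letter names: G#, B, D, F#, E. These stack in thirds as E–G#–B–D–F# — an E dominant ninth chord.
With the third (G#) in the bass, the chord is in first inversion.

E dominant ninth, first inversion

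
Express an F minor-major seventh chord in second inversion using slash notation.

Fm(maj7)/C

Second inversion of F minor-major seventh has the fifth (C) in the bass. As a slash chord: Fm(maj7)/C.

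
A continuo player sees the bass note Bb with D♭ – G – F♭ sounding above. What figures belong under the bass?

The notes Bb, Db, G, Fb stack in thirds as G–Bb–Db–Fb — a G diminished seventh chord. The bass Bb is the third, so this is first inversion: figured 6/5.

6/5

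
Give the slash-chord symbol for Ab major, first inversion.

AbM/C

First inversion of Ab major has the third (C) in the bass. As a slash chord: AbM/C.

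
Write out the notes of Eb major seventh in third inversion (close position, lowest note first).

Eb major seventh is Eb–G–Bb–D. Third inversion puts the seventh (D) in the bass, with the remaining tones above: D, Eb, G, Bb.

D, Eb, G, Bb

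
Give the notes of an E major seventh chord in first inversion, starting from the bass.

G#, B, D#, E

Spelling E major seventh: E–G#–B–D#. In first inversion the third is bass, giving G#, B, D#, E from the bottom.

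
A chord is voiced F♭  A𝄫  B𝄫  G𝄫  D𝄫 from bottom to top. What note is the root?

The distinct letter names are Fb, Abb, Bbb, Gbb, Dbb. Arranged as a stack of thirds they read Gbb–Bbb–Dbb–Fb–Abb, so Gbb is the root (a Gbb major ninth chord).

Gbb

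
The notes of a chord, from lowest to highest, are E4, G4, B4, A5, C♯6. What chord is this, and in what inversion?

A dominant ninth, second inversion

The distinct note names are E, G, B, A, C#. Stacked in thirds they read A–C#–E–G–B, which is a dominant ninth chord on A.
With the fifth (E) in the bass, the chord is in second inversion.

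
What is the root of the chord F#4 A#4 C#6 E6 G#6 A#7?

The distinct letter names are F#, A#, C#, E, G#. Arranged as a stack of thirds they read F#–A#–C#–E–G#, so F# is the root (an F# dominant ninth chord).

F#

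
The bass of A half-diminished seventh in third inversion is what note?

The seventh of A half-diminished seventh (A–C–Eb–G) is G; that is the bass in third inversion.

G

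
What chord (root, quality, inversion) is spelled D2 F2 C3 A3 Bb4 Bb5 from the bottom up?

The pitch classes D, F, C, A, Bb arrange in thirds as Bb–D–F–A–C: a Bb major ninth chord.
The lowest note is D, the third of the chord, so this is first inversion.

Bb major ninth, first inversion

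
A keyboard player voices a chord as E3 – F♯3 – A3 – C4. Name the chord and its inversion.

F# half-diminished seventh, third inversion

Reducing to letter names: E, F#, A, C. These stack in thirds as F#–A–C–E — an F# half-diminished seventh chord.
With the seventh (E) in the bass, the chord is in third inversion (figured bass 4/2).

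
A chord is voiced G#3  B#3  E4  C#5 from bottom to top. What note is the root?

Reordering G#, B#, E, C# into stacked thirds gives C#–E–G#–B#; the bottom of that stack, C#, is the root.

C#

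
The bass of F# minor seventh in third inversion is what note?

In third inversion the seventh is lowest. For F# minor seventh (F#–A–C#–E) that is E.

E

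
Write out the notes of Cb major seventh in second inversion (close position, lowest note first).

Gb, Bb, Cb, Eb

Spelling Cb major seventh: Cb–Eb–Gb–Bb. In second inversion the fifth is bass, giving Gb, Bb, Cb, Eb from the bottom.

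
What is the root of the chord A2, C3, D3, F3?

D

Reordering A, C, D, F into stacked thirds gives D–F–A–C; the bottom of that stack, D, is the root.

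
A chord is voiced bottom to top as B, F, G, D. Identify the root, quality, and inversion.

Reducing to letter names: B, F, G, D. These stack in thirds as G–B–D–F — a G dominant seventh chord.
B is the third of G dominant seventh; third in the bass means first inversion (figured bass 6/5).

G dominant seventh, first inversion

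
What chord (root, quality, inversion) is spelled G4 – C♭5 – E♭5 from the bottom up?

Cb augmented, second inversion

Reducing to letter names: G, Cb, Eb. These stack in thirds as Cb–Eb–G — a Cb augmented triad.
G is the fifth of Cb augmented; fifth in the bass means second inversion (figured bass 6/4).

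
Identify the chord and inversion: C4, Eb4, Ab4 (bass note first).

The distinct note names are C, Eb, Ab. Stacked in thirds they read Ab–C–Eb, which is a major triad on Ab.
With the third (C) in the bass, the chord is in first inversion (figured bass 6).

Ab major, first inversion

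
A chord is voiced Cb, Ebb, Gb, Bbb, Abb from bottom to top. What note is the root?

Abb

The distinct letter names are Cb, Ebb, Gb, Bbb, Abb. Arranged as a stack of thirds they read Abb–Cb–Ebb–Gb–Bbb, so Abb is the root (an Abb major ninth chord).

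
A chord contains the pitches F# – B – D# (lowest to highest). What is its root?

B

F#, B, D# are the tones of a B major triad (B–D#–F#), making B the root.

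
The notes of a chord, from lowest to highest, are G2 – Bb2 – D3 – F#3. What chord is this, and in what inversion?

G minor-major seventh, root position

The distinct note names are G, Bb, D, F#. Stacked in thirds they read G–Bb–D–F#, which is a minor-major seventh chord on G.
G is the root of G minor-major seventh; root in the bass means root position (figured bass 7).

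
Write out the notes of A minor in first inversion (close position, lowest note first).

C, E, A

The chord tones are A–C–E. With the third (C) lowest for first inversion: C, E, A.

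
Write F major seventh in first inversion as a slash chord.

Fmaj7/A

First inversion of F major seventh has the third (A) in the bass. As a slash chord: Fmaj7/A.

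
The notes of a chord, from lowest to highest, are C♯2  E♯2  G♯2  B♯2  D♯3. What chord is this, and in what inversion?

C# major ninth, root position

The distinct note names are C#, E#, G#, B#, D#. Stacked in thirds they read C#–E#–G#–B#–D#, which is a major ninth chord on C#.
With the root (C#) in the bass, the chord is in root position.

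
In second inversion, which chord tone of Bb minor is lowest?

Bb minor is Bb–Db–F. Second inversion places the fifth in the bass: F.

F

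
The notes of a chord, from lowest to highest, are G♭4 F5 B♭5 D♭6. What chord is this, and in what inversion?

Gb major seventh, root position

The pitch classes Gb, F, Bb, Db arrange in thirds as Gb–Bb–Db–F: a Gb major seventh chord.
Gb is the root of Gb major seventh; root in the bass means root position (figured bass 7).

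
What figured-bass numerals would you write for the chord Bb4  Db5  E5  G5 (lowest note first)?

The notes Bb, Db, E, G stack in thirds as E–G–Bb–Db — an E diminished seventh chord. The bass Bb is the fifth, so this is second inversion: figured 4/3.

4/3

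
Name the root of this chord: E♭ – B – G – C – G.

Eb, B, G, C are the tones of a C minor-major seventh chord (C–Eb–G–B), making C the root.

C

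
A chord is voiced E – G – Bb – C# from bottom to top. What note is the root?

C#

E, G, Bb, C# are the tones of a C# diminished seventh chord (C#–E–G–Bb), making C# the root.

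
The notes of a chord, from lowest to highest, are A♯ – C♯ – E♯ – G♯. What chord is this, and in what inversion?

A# minor seventh, root position

The distinct note names are A#, C#, E#, G#. Stacked in thirds they read A#–C#–E#–G#, which is a minor seventh chord on A#.
With the root (A#) in the bass, the chord is in root position (figured bass 7).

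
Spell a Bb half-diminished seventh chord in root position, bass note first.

Spelling Bb half-diminished seventh: Bb–Db–Fb–Ab. In root position the root is bass, giving Bb, Db, Fb, Ab from the bottom.

Bb, Db, Fb, Ab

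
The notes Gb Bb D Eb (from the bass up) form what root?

Eb

Reordering Gb, Bb, D, Eb into stacked thirds gives Eb–Gb–Bb–D; the bottom of that stack, Eb, is the root.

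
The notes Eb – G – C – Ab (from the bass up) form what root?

Ab

The distinct letter names are Eb, G, C, Ab. Arranged as a stack of thirds they read Ab–C–Eb–G, so Ab is the root (an Ab major seventh chord).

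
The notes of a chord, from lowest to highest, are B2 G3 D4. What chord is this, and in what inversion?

G major, first inversion

The pitch classes B, G, D arrange in thirds as G–B–D: a G major triad.
With the third (B) in the bass, the chord is in first inversion (figured bass 6).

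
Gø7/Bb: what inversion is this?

Gø7/Bb means G half-diminished seventh with Bb in the bass. Bb is the third of G half-diminished seventh (G–Bb–Db–F), so this is first inversion.

first inversion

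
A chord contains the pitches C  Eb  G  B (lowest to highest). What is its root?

C

C, Eb, G, B are the tones of a C minor-major seventh chord (C–Eb–G–B), making C the root.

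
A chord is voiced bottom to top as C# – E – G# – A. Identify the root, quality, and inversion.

The pitch classes C#, E, G#, A arrange in thirds as A–C#–E–G#: an A major seventh chord.
C# is the third of A major seventh; third in the bass means first inversion (figured bass 6/5).

A major seventh, first inversion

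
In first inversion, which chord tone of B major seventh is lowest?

The third of B major seventh (B–D#–F#–A#) is D#; that is the bass in first inversion.

D#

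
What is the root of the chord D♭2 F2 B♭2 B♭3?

Bb

Reordering Db, F, Bb into stacked thirds gives Bb–Db–F; the bottom of that stack, Bb, is the root.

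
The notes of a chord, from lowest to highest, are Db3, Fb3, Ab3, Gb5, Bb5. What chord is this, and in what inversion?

Gb dominant ninth, second inversion

The pitch classes Db, Fb, Ab, Gb, Bb arrange in thirds as Gb–Bb–Db–Fb–Ab: a Gb dominant ninth chord.
The lowest note is Db, the fifth of the chord, so this is second inversion.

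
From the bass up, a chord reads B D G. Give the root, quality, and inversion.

G major, first inversion

Reducing to letter names: B, D, G. These stack in thirds as G–B–D — a G major triad.
B is the third of G major; third in the bass means first inversion (figured bass 6).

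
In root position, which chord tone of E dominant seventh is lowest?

E

E dominant seventh is E–G#–B–D. Root position places the root in the bass: E.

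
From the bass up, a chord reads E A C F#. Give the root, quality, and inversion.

Reducing to letter names: E, A, C, F#. These stack in thirds as F#–A–C–E — an F# half-diminished seventh chord.
With the seventh (E) in the bass, the chord is in third inversion (figured bass 4/2).

F# half-diminished seventh, third inversion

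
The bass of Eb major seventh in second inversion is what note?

Bb

The fifth of Eb major seventh (Eb–G–Bb–D) is Bb; that is the bass in second inversion.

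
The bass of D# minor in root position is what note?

D#

In root position the root is lowest. For D# minor (D#–F#–A#) that is D#.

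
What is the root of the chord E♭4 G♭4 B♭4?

Eb

The distinct letter names are Eb, Gb, Bb. Arranged as a stack of thirds they read Eb–Gb–Bb, so Eb is the root (an Eb minor triad).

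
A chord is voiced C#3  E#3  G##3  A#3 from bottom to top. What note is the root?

A#

C#, E#, G##, A# are the tones of an A# minor-major seventh chord (A#–C#–E#–G##), making A# the root.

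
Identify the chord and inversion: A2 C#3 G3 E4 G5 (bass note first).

Reducing to letter names: A, C#, G, E. These stack in thirds as A–C#–E–G — an A dominant seventh chord.
With the root (A) in the bass, the chord is in root position (figured bass 7).

A dominant seventh, root position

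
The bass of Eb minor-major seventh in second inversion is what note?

Eb minor-major seventh is Eb–Gb–Bb–D. Second inversion places the fifth in the bass: Bb.

Bb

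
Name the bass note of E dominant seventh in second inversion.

The fifth of E dominant seventh (E–G#–B–D) is B; that is the bass in second inversion.

B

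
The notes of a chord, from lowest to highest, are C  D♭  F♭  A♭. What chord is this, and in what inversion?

Reducing to letter names: C, Db, Fb, Ab. These stack in thirds as Db–Fb–Ab–C — a Db minor-major seventh chord.
C is the seventh of Db minor-major seventh; seventh in the bass means third inversion (figured bass 4/2).

Db minor-major seventh, third inversion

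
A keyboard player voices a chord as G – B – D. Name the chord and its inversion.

The distinct note names are G, B, D. Stacked in thirds they read G–B–D, which is a major triad on G.
G is the root of G major; root in the bass means root position (figured bass 5/3).

G major, root position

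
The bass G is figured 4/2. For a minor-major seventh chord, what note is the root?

Ab

The figures 4/2 mean the seventh of the chord is in the bass. If G is the seventh of a minor-major seventh chord, the root is Ab (chord tones Ab–Cb–Eb–G).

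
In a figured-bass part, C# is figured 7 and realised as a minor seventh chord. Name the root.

The figures 7 mean the root of the chord is in the bass. If C# is the root of a minor seventh chord, the root is C# (chord tones C#–E–G#–B).

C#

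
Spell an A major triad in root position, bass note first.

A, C#, E

Spelling A major: A–C#–E. In root position the root is bass, giving A, C#, E from the bottom.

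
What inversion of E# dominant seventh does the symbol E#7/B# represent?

second inversion

E#7/B# means E# dominant seventh with B# in the bass. B# is the fifth of E# dominant seventh (E#–G##–B#–D#), so this is second inversion.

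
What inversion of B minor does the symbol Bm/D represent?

Bm/D means B minor with D in the bass. D is the third of B minor (B–D–F#), so this is first inversion.

first inversion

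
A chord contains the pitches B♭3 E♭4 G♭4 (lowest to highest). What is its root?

Bb, Eb, Gb are the tones of an Eb minor triad (Eb–Gb–Bb), making Eb the root.

Eb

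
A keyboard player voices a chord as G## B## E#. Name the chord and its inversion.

The pitch classes G##, B##, E# arrange in thirds as E#–G##–B##: an E# augmented triad.
The lowest note is G##, the third of the chord, so this is first inversion (figured bass 6).

E# augmented, first inversion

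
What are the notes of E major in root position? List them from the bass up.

E major is E–G#–B. Root position puts the root (E) in the bass, with the remaining tones above: E, G#, B.

E, G#, B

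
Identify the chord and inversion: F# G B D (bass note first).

G major seventh, third inversion

Reducing to letter names: F#, G, B, D. These stack in thirds as G–B–D–F# — a G major seventh chord.
With the seventh (F#) in the bass, the chord is in third inversion (figured bass 4/2).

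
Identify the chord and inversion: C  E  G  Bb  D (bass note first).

Reducing to letter names: C, E, G, Bb, D. These stack in thirds as C–E–G–Bb–D — a C dominant ninth chord.
C is the root of C dominant ninth; root in the bass means root position.

C dominant ninth, root position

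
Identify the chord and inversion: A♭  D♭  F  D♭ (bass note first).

The distinct note names are Ab, Db, F. Stacked in thirds they read Db–F–Ab, which is a major triad on Db.
Ab is the fifth of Db major; fifth in the bass means second inversion (figured bass 6/4).

Db major, second inversion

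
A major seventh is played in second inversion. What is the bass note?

A major seventh is A–C#–E–G#. Second inversion places the fifth in the bass: E.

E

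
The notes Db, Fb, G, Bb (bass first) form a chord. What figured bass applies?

The notes Db, Fb, G, Bb stack in thirds as G–Bb–Db–Fb — a G diminished seventh chord. The bass Db is the fifth, so this is second inversion: figured 4/3.

4/3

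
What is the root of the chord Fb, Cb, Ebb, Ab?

Fb

The distinct letter names are Fb, Cb, Ebb, Ab. Arranged as a stack of thirds they read Fb–Ab–Cb–Ebb, so Fb is the root (an Fb dominant seventh chord).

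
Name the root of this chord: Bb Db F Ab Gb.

Gb

The distinct letter names are Bb, Db, F, Ab, Gb. Arranged as a stack of thirds they read Gb–Bb–Db–F–Ab, so Gb is the root (a Gb major ninth chord).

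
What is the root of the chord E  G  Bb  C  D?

The distinct letter names are E, G, Bb, C, D. Arranged as a stack of thirds they read C–E–G–Bb–D, so C is the root (a C dominant ninth chord).

C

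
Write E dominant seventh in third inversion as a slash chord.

Third inversion of E dominant seventh has the seventh (D) in the bass. As a slash chord: E7/D.

E7/D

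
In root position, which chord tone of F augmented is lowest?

In root position the root is lowest. For F augmented (F–A–C#) that is F.

F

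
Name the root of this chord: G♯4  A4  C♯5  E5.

A

The distinct letter names are G#, A, C#, E. Arranged as a stack of thirds they read A–C#–E–G#, so A is the root (an A major seventh chord).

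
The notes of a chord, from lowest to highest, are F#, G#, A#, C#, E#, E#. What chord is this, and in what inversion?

F# major ninth, root position

Reducing to letter names: F#, G#, A#, C#, E#. These stack in thirds as F#–A#–C#–E#–G# — an F# major ninth chord.
F# is the root of F# major ninth; root in the bass means root position.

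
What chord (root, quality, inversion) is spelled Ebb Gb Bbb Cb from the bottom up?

The distinct note names are Ebb, Gb, Bbb, Cb. Stacked in thirds they read Cb–Ebb–Gb–Bbb, which is a minor seventh chord on Cb.
With the third (Ebb) in the bass, the chord is in first inversion (figured bass 6/5).

Cb minor seventh, first inversion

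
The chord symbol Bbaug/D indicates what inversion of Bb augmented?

Bbaug/D means Bb augmented with D in the bass. D is the third of Bb augmented (Bb–D–F#), so this is first inversion.

first inversion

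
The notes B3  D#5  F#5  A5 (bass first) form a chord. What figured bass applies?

The notes B, D#, F#, A stack in thirds as B–D#–F#–A — a B dominant seventh chord. The bass B is the root, so this is root position: figured 7.

7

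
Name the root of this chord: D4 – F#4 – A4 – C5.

D

Reordering D, F#, A, C into stacked thirds gives D–F#–A–C; the bottom of that stack, D, is the root.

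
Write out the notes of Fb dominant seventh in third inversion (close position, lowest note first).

Ebb, Fb, Ab, Cb

Spelling Fb dominant seventh: Fb–Ab–Cb–Ebb. In third inversion the seventh is bass, giving Ebb, Fb, Ab, Cb from the bottom.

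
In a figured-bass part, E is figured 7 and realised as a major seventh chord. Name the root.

The figures 7 mean the root of the chord is in the bass. If E is the root of a major seventh chord, the root is E (chord tones E–G#–B–D#).

E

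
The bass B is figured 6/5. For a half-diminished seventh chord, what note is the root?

G#

The figures 6/5 mean the third of the chord is in the bass. If B is the third of a half-diminished seventh chord, the root is G# (chord tones G#–B–D–F#).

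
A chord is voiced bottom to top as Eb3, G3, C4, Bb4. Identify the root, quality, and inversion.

The pitch classes Eb, G, C, Bb arrange in thirds as C–Eb–G–Bb: a C minor seventh chord.
Eb is the third of C minor seventh; third in the bass means first inversion (figured bass 6/5).

C minor seventh, first inversion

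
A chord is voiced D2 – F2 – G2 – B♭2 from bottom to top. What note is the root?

The distinct letter names are D, F, G, Bb. Arranged as a stack of thirds they read G–Bb–D–F, so G is the root (a G minor seventh chord).

G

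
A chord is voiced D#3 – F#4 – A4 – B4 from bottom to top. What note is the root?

B

The distinct letter names are D#, F#, A, B. Arranged as a stack of thirds they read B–D#–F#–A, so B is the root (a B dominant seventh chord).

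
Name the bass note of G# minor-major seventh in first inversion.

B

The third of G# minor-major seventh (G#–B–D#–F##) is B; that is the bass in first inversion.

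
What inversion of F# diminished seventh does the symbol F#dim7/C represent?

second inversion

F#dim7/C means F# diminished seventh with C in the bass. C is the fifth of F# diminished seventh (F#–A–C–Eb), so this is second inversion.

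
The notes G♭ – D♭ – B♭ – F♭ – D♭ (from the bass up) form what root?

Gb

Gb, Db, Bb, Fb are the tones of a Gb dominant seventh chord (Gb–Bb–Db–Fb), making Gb the root.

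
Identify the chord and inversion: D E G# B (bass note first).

The distinct note names are D, E, G#, B. Stacked in thirds they read E–G#–B–D, which is a dominant seventh chord on E.
The lowest note is D, the seventh of the chord, so this is third inversion (figured bass 4/2).

E dominant seventh, third inversion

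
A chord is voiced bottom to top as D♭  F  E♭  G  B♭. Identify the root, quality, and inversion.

The pitch classes Db, F, Eb, G, Bb arrange in thirds as Eb–G–Bb–Db–F: an Eb dominant ninth chord.
Db is the seventh of Eb dominant ninth; seventh in the bass means third inversion.

Eb dominant ninth, third inversion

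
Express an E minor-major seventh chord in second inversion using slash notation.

Em(maj7)/B

Second inversion of E minor-major seventh has the fifth (B) in the bass. As a slash chord: Em(maj7)/B.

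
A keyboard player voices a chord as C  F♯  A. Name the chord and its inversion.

The distinct note names are C, F#, A. Stacked in thirds they read F#–A–C, which is a diminished triad on F#.
The lowest note is C, the fifth of the chord, so this is second inversion (figured bass 6/4).

F# diminished, second inversion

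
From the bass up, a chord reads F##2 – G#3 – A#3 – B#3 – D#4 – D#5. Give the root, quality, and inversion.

The pitch classes F##, G#, A#, B#, D# arrange in thirds as G#–B#–D#–F##–A#: a G# major ninth chord.
With the seventh (F##) in the bass, the chord is in third inversion.

G# major ninth, third inversion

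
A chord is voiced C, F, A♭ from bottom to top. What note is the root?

F

C, F, Ab are the tones of an F minor triad (F–Ab–C), making F the root.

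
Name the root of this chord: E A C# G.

A

E, A, C#, G are the tones of an A dominant seventh chord (A–C#–E–G), making A the root.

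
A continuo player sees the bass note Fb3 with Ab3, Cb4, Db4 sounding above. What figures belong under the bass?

The notes Fb, Ab, Cb, Db stack in thirds as Db–Fb–Ab–Cb — a Db minor seventh chord. The bass Fb is the third, so this is first inversion: figured 6/5.

6/5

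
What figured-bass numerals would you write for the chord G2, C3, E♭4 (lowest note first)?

6/4

The notes G, C, Eb stack in thirds as C–Eb–G — a C minor triad. The bass G is the fifth, so this is second inversion: figured 6/4.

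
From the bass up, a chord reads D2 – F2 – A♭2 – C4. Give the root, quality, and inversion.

Reducing to letter names: D, F, Ab, C. These stack in thirds as D–F–Ab–C — a D half-diminished seventh chord.
With the root (D) in the bass, the chord is in root position (figured bass 7).

D half-diminished seventh, root position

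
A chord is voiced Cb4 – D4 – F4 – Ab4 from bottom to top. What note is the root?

D

The distinct letter names are Cb, D, F, Ab. Arranged as a stack of thirds they read D–F–Ab–Cb, so D is the root (a D diminished seventh chord).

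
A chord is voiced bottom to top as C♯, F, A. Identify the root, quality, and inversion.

The distinct note names are C#, F, A. Stacked in thirds they read F–A–C#, which is an augmented triad on F.
With the fifth (C#) in the bass, the chord is in second inversion (figured bass 6/4).

F augmented, second inversion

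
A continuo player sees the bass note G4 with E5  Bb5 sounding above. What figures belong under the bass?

6

The notes G, E, Bb stack in thirds as E–G–Bb — an E diminished triad. The bass G is the third, so this is first inversion: figured 6.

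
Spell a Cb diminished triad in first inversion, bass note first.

Ebb, Gbb, Cb

Spelling Cb diminished: Cb–Ebb–Gbb. In first inversion the third is bass, giving Ebb, Gbb, Cb from the bottom.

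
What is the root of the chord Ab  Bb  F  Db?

The distinct letter names are Ab, Bb, F, Db. Arranged as a stack of thirds they read Bb–Db–F–Ab, so Bb is the root (a Bb minor seventh chord).

Bb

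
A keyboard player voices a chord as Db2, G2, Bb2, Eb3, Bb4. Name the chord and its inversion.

Eb dominant seventh, third inversion

The pitch classes Db, G, Bb, Eb arrange in thirds as Eb–G–Bb–Db: an Eb dominant seventh chord.
The lowest note is Db, the seventh of the chord, so this is third inversion (figured bass 4/2).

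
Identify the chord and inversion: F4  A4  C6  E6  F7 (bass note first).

The distinct note names are F, A, C, E. Stacked in thirds they read F–A–C–E, which is a major seventh chord on F.
With the root (F) in the bass, the chord is in root position (figured bass 7).

F major seventh, root position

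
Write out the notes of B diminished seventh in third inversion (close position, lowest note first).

The chord tones are B–D–F–Ab. With the seventh (Ab) lowest for third inversion: Ab, B, D, F.

Ab, B, D, F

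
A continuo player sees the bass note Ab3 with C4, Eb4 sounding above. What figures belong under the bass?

The notes Ab, C, Eb stack in thirds as Ab–C–Eb — an Ab major triad. The bass Ab is the root, so this is root position: figured 5/3.

5/3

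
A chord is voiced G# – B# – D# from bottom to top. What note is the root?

Reordering G#, B#, D# into stacked thirds gives G#–B#–D#; the bottom of that stack, G#, is the root.

G#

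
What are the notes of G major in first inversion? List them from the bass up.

The chord tones are G–B–D. With the third (B) lowest for first inversion: B, D, G.

B, D, G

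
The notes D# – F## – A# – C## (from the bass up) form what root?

D#

D#, F##, A#, C## are the tones of a D# major seventh chord (D#–F##–A#–C##), making D# the root.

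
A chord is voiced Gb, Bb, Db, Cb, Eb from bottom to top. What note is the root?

Cb

The distinct letter names are Gb, Bb, Db, Cb, Eb. Arranged as a stack of thirds they read Cb–Eb–Gb–Bb–Db, so Cb is the root (a Cb major ninth chord).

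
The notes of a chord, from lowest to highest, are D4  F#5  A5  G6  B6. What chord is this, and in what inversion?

G major ninth, second inversion

Reducing to letter names: D, F#, A, G, B. These stack in thirds as G–B–D–F#–A — a G major ninth chord.
The lowest note is D, the fifth of the chord, so this is second inversion.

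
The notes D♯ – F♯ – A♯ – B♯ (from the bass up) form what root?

D#, F#, A#, B# are the tones of a B# half-diminished seventh chord (B#–D#–F#–A#), making B# the root.

B#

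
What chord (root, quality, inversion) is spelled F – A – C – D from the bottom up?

D minor seventh, first inversion

The pitch classes F, A, C, D arrange in thirds as D–F–A–C: a D minor seventh chord.
F is the third of D minor seventh; third in the bass means first inversion (figured bass 6/5).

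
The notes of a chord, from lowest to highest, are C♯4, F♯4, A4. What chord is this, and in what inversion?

F# minor, second inversion

The distinct note names are C#, F#, A. Stacked in thirds they read F#–A–C#, which is a minor triad on F#.
C# is the fifth of F# minor; fifth in the bass means second inversion (figured bass 6/4).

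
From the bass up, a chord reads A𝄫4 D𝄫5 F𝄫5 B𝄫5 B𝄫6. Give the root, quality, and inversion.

The distinct note names are Abb, Dbb, Fbb, Bbb. Stacked in thirds they read Bbb–Dbb–Fbb–Abb, which is a half-diminished seventh chord on Bbb.
Abb is the seventh of Bbb half-diminished seventh; seventh in the bass means third inversion (figured bass 4/2).

Bbb half-diminished seventh, third inversion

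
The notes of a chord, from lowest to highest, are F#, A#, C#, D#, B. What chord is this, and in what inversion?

B major ninth, second inversion

Reducing to letter names: F#, A#, C#, D#, B. These stack in thirds as B–D#–F#–A#–C# — a B major ninth chord.
With the fifth (F#) in the bass, the chord is in second inversion.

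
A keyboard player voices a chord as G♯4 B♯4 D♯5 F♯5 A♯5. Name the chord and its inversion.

The distinct note names are G#, B#, D#, F#, A#. Stacked in thirds they read G#–B#–D#–F#–A#, which is a dominant ninth chord on G#.
The lowest note is G#, the root of the chord, so this is root position.

G# dominant ninth, root position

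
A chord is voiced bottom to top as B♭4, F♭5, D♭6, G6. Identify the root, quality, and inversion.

G diminished seventh, first inversion

The pitch classes Bb, Fb, Db, G arrange in thirds as G–Bb–Db–Fb: a G diminished seventh chord.
The lowest note is Bb, the third of the chord, so this is first inversion (figured bass 6/5).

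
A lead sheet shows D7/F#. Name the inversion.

D7/F# means D dominant seventh with F# in the bass. F# is the third of D dominant seventh (D–F#–A–C), so this is first inversion.

first inversion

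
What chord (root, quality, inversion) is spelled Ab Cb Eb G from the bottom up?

Ab minor-major seventh, root position

Reducing to letter names: Ab, Cb, Eb, G. These stack in thirds as Ab–Cb–Eb–G — an Ab minor-major seventh chord.
The lowest note is Ab, the root of the chord, so this is root position (figured bass 7).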